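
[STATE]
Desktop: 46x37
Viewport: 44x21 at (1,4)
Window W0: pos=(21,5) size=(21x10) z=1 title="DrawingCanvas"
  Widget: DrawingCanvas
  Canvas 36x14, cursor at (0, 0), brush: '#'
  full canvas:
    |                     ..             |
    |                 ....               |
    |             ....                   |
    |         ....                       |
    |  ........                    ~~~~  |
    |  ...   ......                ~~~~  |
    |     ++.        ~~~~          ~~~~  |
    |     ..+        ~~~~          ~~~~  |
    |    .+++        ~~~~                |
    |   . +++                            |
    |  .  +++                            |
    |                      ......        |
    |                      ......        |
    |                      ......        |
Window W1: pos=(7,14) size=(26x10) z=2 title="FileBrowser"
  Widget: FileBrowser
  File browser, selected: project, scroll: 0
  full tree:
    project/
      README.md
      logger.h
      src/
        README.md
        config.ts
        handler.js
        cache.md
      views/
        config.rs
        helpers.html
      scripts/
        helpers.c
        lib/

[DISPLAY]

                                            
                    ┏━━━━━━━━━━━━━━━━━━━┓   
                    ┃ DrawingCanvas     ┃   
                    ┠───────────────────┨   
                    ┃+                  ┃   
                    ┃                 ..┃   
                    ┃             ....  ┃   
                    ┃         ....      ┃   
                    ┃  ........         ┃   
                    ┃  ...   ......     ┃   
      ┏━━━━━━━━━━━━━━━━━━━━━━━━┓━━━━━━━━┛   
      ┃ FileBrowser            ┃            
      ┠────────────────────────┨            
      ┃> [-] project/          ┃            
      ┃    README.md           ┃            
      ┃    logger.h            ┃            
      ┃    [+] src/            ┃            
      ┃    [+] views/          ┃            
      ┃    [+] scripts/        ┃            
      ┗━━━━━━━━━━━━━━━━━━━━━━━━┛            
                                            


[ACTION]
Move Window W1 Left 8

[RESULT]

                                            
                    ┏━━━━━━━━━━━━━━━━━━━┓   
                    ┃ DrawingCanvas     ┃   
                    ┠───────────────────┨   
                    ┃+                  ┃   
                    ┃                 ..┃   
                    ┃             ....  ┃   
                    ┃         ....      ┃   
                    ┃  ........         ┃   
                    ┃  ...   ......     ┃   
━━━━━━━━━━━━━━━━━━━━━━━━┓━━━━━━━━━━━━━━━┛   
 FileBrowser            ┃                   
────────────────────────┨                   
> [-] project/          ┃                   
    README.md           ┃                   
    logger.h            ┃                   
    [+] src/            ┃                   
    [+] views/          ┃                   
    [+] scripts/        ┃                   
━━━━━━━━━━━━━━━━━━━━━━━━┛                   
                                            


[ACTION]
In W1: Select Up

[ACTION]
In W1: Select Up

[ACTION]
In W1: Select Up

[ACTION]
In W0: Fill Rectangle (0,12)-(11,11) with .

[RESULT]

                                            
                    ┏━━━━━━━━━━━━━━━━━━━┓   
                    ┃ DrawingCanvas     ┃   
                    ┠───────────────────┨   
                    ┃+          ..      ┃   
                    ┃           ..    ..┃   
                    ┃           ......  ┃   
                    ┃         ....      ┃   
                    ┃  ........ ..      ┃   
                    ┃  ...   ......     ┃   
━━━━━━━━━━━━━━━━━━━━━━━━┓━━━━━━━━━━━━━━━┛   
 FileBrowser            ┃                   
────────────────────────┨                   
> [-] project/          ┃                   
    README.md           ┃                   
    logger.h            ┃                   
    [+] src/            ┃                   
    [+] views/          ┃                   
    [+] scripts/        ┃                   
━━━━━━━━━━━━━━━━━━━━━━━━┛                   
                                            


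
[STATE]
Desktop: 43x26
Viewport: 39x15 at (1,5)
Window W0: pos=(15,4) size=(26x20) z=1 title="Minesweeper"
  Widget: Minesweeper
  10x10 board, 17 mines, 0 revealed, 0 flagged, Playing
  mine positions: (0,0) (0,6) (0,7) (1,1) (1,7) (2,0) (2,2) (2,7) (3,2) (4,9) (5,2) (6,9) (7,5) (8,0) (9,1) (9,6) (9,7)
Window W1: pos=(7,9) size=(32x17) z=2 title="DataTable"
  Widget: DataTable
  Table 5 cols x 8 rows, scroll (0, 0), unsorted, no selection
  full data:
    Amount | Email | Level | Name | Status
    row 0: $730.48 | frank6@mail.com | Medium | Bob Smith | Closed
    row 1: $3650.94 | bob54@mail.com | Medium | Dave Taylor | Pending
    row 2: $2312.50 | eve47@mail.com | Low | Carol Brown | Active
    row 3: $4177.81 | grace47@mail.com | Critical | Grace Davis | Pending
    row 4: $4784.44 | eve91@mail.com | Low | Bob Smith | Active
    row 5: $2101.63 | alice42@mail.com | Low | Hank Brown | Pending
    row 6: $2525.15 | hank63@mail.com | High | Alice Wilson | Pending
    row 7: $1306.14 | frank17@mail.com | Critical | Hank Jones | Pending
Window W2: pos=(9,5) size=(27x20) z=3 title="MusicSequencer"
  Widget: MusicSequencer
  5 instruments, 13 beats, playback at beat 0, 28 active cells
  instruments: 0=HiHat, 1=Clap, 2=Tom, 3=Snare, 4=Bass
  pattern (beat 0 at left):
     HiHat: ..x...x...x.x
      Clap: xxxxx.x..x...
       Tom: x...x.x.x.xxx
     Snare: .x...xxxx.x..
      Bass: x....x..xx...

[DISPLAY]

        ┏━━━━━━━━━━━━━━━━━━━━━━━━━┓    
        ┃ MusicSequencer          ┃────
        ┠─────────────────────────┨    
        ┃      ▼123456789012      ┃    
      ┏━┃ HiHat··█···█···█·█      ┃━━┓ 
      ┃ ┃  Clap█████·█··█···      ┃  ┃ 
      ┠─┃   Tom█···█·█·█·███      ┃──┨ 
      ┃A┃ Snare·█···████·█··      ┃ve┃ 
      ┃─┃  Bass█····█··██···      ┃──┃ 
      ┃$┃                         ┃di┃ 
      ┃$┃                         ┃di┃ 
      ┃$┃                         ┃w ┃ 
      ┃$┃                         ┃it┃ 
      ┃$┃                         ┃w ┃ 
      ┃$┃                         ┃w ┃ 


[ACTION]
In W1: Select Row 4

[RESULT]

        ┏━━━━━━━━━━━━━━━━━━━━━━━━━┓    
        ┃ MusicSequencer          ┃────
        ┠─────────────────────────┨    
        ┃      ▼123456789012      ┃    
      ┏━┃ HiHat··█···█···█·█      ┃━━┓ 
      ┃ ┃  Clap█████·█··█···      ┃  ┃ 
      ┠─┃   Tom█···█·█·█·███      ┃──┨ 
      ┃A┃ Snare·█···████·█··      ┃ve┃ 
      ┃─┃  Bass█····█··██···      ┃──┃ 
      ┃$┃                         ┃di┃ 
      ┃$┃                         ┃di┃ 
      ┃$┃                         ┃w ┃ 
      ┃$┃                         ┃it┃ 
      ┃>┃                         ┃w ┃ 
      ┃$┃                         ┃w ┃ 


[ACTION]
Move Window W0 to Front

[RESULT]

        ┏━━━━━┃ Minesweeper            
        ┃ Musi┠────────────────────────
        ┠─────┃■■■■■■■■■■              
        ┃     ┃■■■■■■■■■■              
      ┏━┃ HiHa┃■■■■■■■■■■              
      ┃ ┃  Cla┃■■■■■■■■■■              
      ┠─┃   To┃■■■■■■■■■■              
      ┃A┃ Snar┃■■■■■■■■■■              
      ┃─┃  Bas┃■■■■■■■■■■              
      ┃$┃     ┃■■■■■■■■■■              
      ┃$┃     ┃■■■■■■■■■■              
      ┃$┃     ┃■■■■■■■■■■              
      ┃$┃     ┃                        
      ┃>┃     ┃                        
      ┃$┃     ┃                        


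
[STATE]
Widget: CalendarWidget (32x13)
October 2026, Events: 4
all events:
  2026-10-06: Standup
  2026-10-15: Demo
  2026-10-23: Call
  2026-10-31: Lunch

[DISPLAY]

          October 2026          
Mo Tu We Th Fr Sa Su            
          1  2  3  4            
 5  6*  7  8  9 10 11           
12 13 14 15* 16 17 18           
19 20 21 22 23* 24 25           
26 27 28 29 30 31*              
                                
                                
                                
                                
                                
                                


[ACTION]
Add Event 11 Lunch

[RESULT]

          October 2026          
Mo Tu We Th Fr Sa Su            
          1  2  3  4            
 5  6*  7  8  9 10 11*          
12 13 14 15* 16 17 18           
19 20 21 22 23* 24 25           
26 27 28 29 30 31*              
                                
                                
                                
                                
                                
                                


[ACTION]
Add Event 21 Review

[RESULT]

          October 2026          
Mo Tu We Th Fr Sa Su            
          1  2  3  4            
 5  6*  7  8  9 10 11*          
12 13 14 15* 16 17 18           
19 20 21* 22 23* 24 25          
26 27 28 29 30 31*              
                                
                                
                                
                                
                                
                                


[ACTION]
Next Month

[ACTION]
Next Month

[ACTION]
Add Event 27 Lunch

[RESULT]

         December 2026          
Mo Tu We Th Fr Sa Su            
    1  2  3  4  5  6            
 7  8  9 10 11 12 13            
14 15 16 17 18 19 20            
21 22 23 24 25 26 27*           
28 29 30 31                     
                                
                                
                                
                                
                                
                                


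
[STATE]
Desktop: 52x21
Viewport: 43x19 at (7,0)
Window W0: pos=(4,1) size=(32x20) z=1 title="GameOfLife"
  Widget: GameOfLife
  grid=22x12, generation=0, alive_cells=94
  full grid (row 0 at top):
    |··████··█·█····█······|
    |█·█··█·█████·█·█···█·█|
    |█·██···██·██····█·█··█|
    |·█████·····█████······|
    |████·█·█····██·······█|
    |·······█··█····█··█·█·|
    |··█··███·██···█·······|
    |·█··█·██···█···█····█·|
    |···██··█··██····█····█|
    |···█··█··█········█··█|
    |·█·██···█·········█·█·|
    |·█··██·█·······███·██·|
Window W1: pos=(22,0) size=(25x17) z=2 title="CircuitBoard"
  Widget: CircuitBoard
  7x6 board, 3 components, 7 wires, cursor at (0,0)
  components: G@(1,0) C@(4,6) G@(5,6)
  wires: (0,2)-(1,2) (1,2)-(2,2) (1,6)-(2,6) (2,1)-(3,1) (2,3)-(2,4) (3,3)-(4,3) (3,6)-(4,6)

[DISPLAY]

               ┏━━━━━━━━━━━━━━━━━━━━━━━┓   
━━━━━━━━━━━━━━━┃ CircuitBoard          ┃   
ameOfLife      ┠───────────────────────┨   
───────────────┃   0 1 2 3 4 5 6       ┃   
n: 0           ┃0  [.]      ·          ┃   
████··█·█····█·┃            │          ┃   
█··█·█████·█·█·┃1   G       ·          ┃   
██···██·██····█┃            │          ┃   
████·····█████·┃2       ·   ·   · ─ ·  ┃   
██·█·█····██···┃        │              ┃   
·····█··█····█·┃3       ·       ·      ┃   
█··███·██···█··┃                │      ┃   
··█·██···█···█·┃4               ·      ┃   
·██··█··██····█┃                       ┃   
·█··█··█·······┃5                      ┃   
·██···█········┃Cursor: (0,0)          ┃   
··██·█·······██┗━━━━━━━━━━━━━━━━━━━━━━━┛   
                            ┃              
                            ┃              


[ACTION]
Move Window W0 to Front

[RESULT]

               ┏━━━━━━━━━━━━━━━━━━━━━━━┓   
━━━━━━━━━━━━━━━━━━━━━━━━━━━━┓          ┃   
ameOfLife                   ┃──────────┨   
────────────────────────────┨5 6       ┃   
n: 0                        ┃          ┃   
████··█·█····█······        ┃          ┃   
█··█·█████·█·█···█·█        ┃          ┃   
██···██·██····█·█··█        ┃          ┃   
████·····█████······        ┃   · ─ ·  ┃   
██·█·█····██·······█        ┃          ┃   
·····█··█····█··█·█·        ┃   ·      ┃   
█··███·██···█·······        ┃   │      ┃   
··█·██···█···█····█·        ┃   ·      ┃   
·██··█··██····█····█        ┃          ┃   
·█··█··█········█··█        ┃          ┃   
·██···█·········█·█·        ┃          ┃   
··██·█·······███·██·        ┃━━━━━━━━━━┛   
                            ┃              
                            ┃              


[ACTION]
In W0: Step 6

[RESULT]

               ┏━━━━━━━━━━━━━━━━━━━━━━━┓   
━━━━━━━━━━━━━━━━━━━━━━━━━━━━┓          ┃   
ameOfLife                   ┃──────────┨   
────────────────────────────┨5 6       ┃   
n: 6                        ┃          ┃   
···█··█·····██······        ┃          ┃   
···█···█··█····█····        ┃          ┃   
···█···█·█······█···        ┃          ┃   
···███·██·█····█····        ┃   · ─ ·  ┃   
···███·██·····█·····        ┃          ┃   
··█·····██···█······        ┃   ·      ┃   
···█····██··········        ┃   │      ┃   
···█·········██···█·        ┃   ·      ┃   
·······███··██·██·██        ┃          ┃   
··█·····█·····██··██        ┃          ┃   
·█·█··········█·····        ┃          ┃   
··██···········█·█··        ┃━━━━━━━━━━┛   
                            ┃              
                            ┃              


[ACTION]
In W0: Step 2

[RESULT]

               ┏━━━━━━━━━━━━━━━━━━━━━━━┓   
━━━━━━━━━━━━━━━━━━━━━━━━━━━━┓          ┃   
ameOfLife                   ┃──────────┨   
────────────────────────────┨5 6       ┃   
n: 8                        ┃          ┃   
···█···█············        ┃          ┃   
··█·█·████··········        ┃          ┃   
·█···█·█·█·····██···        ┃          ┃   
·██·█·█·······███···        ┃   · ─ ·  ┃   
·███················        ┃          ┃   
·██··········██·····        ┃   ·      ┃   
··██····█···█··█··█·        ┃   │      ┃   
·······█····█··████·        ┃   ·      ┃   
······█··█··█·█·····        ┃          ┃   
··█····█·█······█·██        ┃          ┃   
·█·█····█······██·██        ┃          ┃   
··██················        ┃━━━━━━━━━━┛   
                            ┃              
                            ┃              


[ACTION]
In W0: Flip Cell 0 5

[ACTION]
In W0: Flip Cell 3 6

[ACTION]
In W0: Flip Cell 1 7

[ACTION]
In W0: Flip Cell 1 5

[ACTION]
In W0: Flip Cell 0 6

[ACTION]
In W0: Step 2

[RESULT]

               ┏━━━━━━━━━━━━━━━━━━━━━━━┓   
━━━━━━━━━━━━━━━━━━━━━━━━━━━━┓          ┃   
ameOfLife                   ┃──────────┨   
────────────────────────────┨5 6       ┃   
n: 10                       ┃          ┃   
···█················        ┃          ┃   
··██····█···········        ┃          ┃   
·█·█················        ┃          ┃   
███··········██·····        ┃   · ─ ·  ┃   
·············█·█····        ┃          ┃   
·█·█········███·····        ┃   ·      ┃   
··█········██·····█·        ┃   │      ┃   
··█···███··██·██████        ┃   ·      ┃   
······█·····███····█        ┃          ┃   
··█···██·······██···        ┃          ┃   
·█·█····█······██·██        ┃          ┃   
··██················        ┃━━━━━━━━━━┛   
                            ┃              
                            ┃              


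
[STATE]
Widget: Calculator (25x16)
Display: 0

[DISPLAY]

                        0
┌───┬───┬───┬───┐        
│ 7 │ 8 │ 9 │ ÷ │        
├───┼───┼───┼───┤        
│ 4 │ 5 │ 6 │ × │        
├───┼───┼───┼───┤        
│ 1 │ 2 │ 3 │ - │        
├───┼───┼───┼───┤        
│ 0 │ . │ = │ + │        
├───┼───┼───┼───┤        
│ C │ MC│ MR│ M+│        
└───┴───┴───┴───┘        
                         
                         
                         
                         


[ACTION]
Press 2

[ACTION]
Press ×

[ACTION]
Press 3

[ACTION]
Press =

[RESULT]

                        6
┌───┬───┬───┬───┐        
│ 7 │ 8 │ 9 │ ÷ │        
├───┼───┼───┼───┤        
│ 4 │ 5 │ 6 │ × │        
├───┼───┼───┼───┤        
│ 1 │ 2 │ 3 │ - │        
├───┼───┼───┼───┤        
│ 0 │ . │ = │ + │        
├───┼───┼───┼───┤        
│ C │ MC│ MR│ M+│        
└───┴───┴───┴───┘        
                         
                         
                         
                         


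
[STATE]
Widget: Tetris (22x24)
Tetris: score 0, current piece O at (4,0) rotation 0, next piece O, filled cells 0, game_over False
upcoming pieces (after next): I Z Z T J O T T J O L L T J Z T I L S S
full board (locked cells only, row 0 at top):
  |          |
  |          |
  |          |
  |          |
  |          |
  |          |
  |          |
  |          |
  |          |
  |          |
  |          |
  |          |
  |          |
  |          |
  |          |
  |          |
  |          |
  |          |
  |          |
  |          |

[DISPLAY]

    ▓▓    │Next:      
    ▓▓    │▓▓         
          │▓▓         
          │           
          │           
          │           
          │Score:     
          │0          
          │           
          │           
          │           
          │           
          │           
          │           
          │           
          │           
          │           
          │           
          │           
          │           
          │           
          │           
          │           
          │           


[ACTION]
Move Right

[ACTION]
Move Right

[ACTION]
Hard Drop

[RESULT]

    ▓▓    │Next:      
    ▓▓    │████       
          │           
          │           
          │           
          │           
          │Score:     
          │0          
          │           
          │           
          │           
          │           
          │           
          │           
          │           
          │           
          │           
          │           
      ▓▓  │           
      ▓▓  │           
          │           
          │           
          │           
          │           


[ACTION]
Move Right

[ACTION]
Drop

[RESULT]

          │Next:      
     ▓▓   │████       
     ▓▓   │           
          │           
          │           
          │           
          │Score:     
          │0          
          │           
          │           
          │           
          │           
          │           
          │           
          │           
          │           
          │           
          │           
      ▓▓  │           
      ▓▓  │           
          │           
          │           
          │           
          │           


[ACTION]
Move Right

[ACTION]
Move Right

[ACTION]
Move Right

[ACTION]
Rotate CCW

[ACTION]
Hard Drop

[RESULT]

   ████   │Next:      
          │▓▓         
          │ ▓▓        
          │           
          │           
          │           
          │Score:     
          │0          
          │           
          │           
          │           
          │           
          │           
          │           
          │           
          │           
          │           
          │           
      ▓▓▓▓│           
      ▓▓▓▓│           
          │           
          │           
          │           
          │           


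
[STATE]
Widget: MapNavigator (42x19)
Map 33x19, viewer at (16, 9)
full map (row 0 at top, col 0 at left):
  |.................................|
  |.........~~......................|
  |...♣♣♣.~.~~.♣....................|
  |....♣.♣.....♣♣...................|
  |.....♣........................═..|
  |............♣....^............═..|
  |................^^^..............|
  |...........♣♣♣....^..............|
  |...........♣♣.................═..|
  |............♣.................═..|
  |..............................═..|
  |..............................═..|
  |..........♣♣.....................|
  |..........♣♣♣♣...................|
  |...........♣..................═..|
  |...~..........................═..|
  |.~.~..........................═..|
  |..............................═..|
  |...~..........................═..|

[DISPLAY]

     .................................    
     .........~~......................    
     ...♣♣♣.~.~~.♣....................    
     ....♣.♣.....♣♣...................    
     .....♣........................═..    
     ............♣....^............═..    
     ................^^^..............    
     ...........♣♣♣....^..............    
     ...........♣♣.................═..    
     ............♣...@.............═..    
     ..............................═..    
     ..............................═..    
     ..........♣♣.....................    
     ..........♣♣♣♣...................    
     ...........♣..................═..    
     ...~..........................═..    
     .~.~..........................═..    
     ..............................═..    
     ...~..........................═..    


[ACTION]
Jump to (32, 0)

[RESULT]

                                          
                                          
                                          
                                          
                                          
                                          
                                          
                                          
                                          
.....................@                    
......................                    
.♣....................                    
.♣♣...................                    
...................═..                    
.♣....^............═..                    
.....^^^..............                    
♣♣♣....^..............                    
♣♣.................═..                    
.♣.................═..                    


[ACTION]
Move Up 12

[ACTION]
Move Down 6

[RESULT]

                                          
                                          
                                          
......................                    
......................                    
.♣....................                    
.♣♣...................                    
...................═..                    
.♣....^............═..                    
.....^^^.............@                    
♣♣♣....^..............                    
♣♣.................═..                    
.♣.................═..                    
...................═..                    
...................═..                    
♣.....................                    
♣♣♣...................                    
♣..................═..                    
...................═..                    


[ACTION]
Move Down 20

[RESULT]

.♣.................═..                    
...................═..                    
...................═..                    
♣.....................                    
♣♣♣...................                    
♣..................═..                    
...................═..                    
...................═..                    
...................═..                    
...................═.@                    
                                          
                                          
                                          
                                          
                                          
                                          
                                          
                                          
                                          


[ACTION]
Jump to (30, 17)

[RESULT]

..♣♣.................═..                  
...♣.................═..                  
.....................═..                  
.....................═..                  
.♣♣.....................                  
.♣♣♣♣...................                  
..♣..................═..                  
.....................═..                  
.....................═..                  
.....................@..                  
.....................═..                  
                                          
                                          
                                          
                                          
                                          
                                          
                                          
                                          


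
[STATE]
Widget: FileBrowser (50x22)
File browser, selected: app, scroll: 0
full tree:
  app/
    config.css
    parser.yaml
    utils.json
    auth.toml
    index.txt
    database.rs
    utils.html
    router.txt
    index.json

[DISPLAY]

> [-] app/                                        
    config.css                                    
    parser.yaml                                   
    utils.json                                    
    auth.toml                                     
    index.txt                                     
    database.rs                                   
    utils.html                                    
    router.txt                                    
    index.json                                    
                                                  
                                                  
                                                  
                                                  
                                                  
                                                  
                                                  
                                                  
                                                  
                                                  
                                                  
                                                  


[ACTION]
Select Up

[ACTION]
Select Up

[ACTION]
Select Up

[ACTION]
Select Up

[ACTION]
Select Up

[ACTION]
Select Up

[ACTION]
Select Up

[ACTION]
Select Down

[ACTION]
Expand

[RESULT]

  [-] app/                                        
  > config.css                                    
    parser.yaml                                   
    utils.json                                    
    auth.toml                                     
    index.txt                                     
    database.rs                                   
    utils.html                                    
    router.txt                                    
    index.json                                    
                                                  
                                                  
                                                  
                                                  
                                                  
                                                  
                                                  
                                                  
                                                  
                                                  
                                                  
                                                  


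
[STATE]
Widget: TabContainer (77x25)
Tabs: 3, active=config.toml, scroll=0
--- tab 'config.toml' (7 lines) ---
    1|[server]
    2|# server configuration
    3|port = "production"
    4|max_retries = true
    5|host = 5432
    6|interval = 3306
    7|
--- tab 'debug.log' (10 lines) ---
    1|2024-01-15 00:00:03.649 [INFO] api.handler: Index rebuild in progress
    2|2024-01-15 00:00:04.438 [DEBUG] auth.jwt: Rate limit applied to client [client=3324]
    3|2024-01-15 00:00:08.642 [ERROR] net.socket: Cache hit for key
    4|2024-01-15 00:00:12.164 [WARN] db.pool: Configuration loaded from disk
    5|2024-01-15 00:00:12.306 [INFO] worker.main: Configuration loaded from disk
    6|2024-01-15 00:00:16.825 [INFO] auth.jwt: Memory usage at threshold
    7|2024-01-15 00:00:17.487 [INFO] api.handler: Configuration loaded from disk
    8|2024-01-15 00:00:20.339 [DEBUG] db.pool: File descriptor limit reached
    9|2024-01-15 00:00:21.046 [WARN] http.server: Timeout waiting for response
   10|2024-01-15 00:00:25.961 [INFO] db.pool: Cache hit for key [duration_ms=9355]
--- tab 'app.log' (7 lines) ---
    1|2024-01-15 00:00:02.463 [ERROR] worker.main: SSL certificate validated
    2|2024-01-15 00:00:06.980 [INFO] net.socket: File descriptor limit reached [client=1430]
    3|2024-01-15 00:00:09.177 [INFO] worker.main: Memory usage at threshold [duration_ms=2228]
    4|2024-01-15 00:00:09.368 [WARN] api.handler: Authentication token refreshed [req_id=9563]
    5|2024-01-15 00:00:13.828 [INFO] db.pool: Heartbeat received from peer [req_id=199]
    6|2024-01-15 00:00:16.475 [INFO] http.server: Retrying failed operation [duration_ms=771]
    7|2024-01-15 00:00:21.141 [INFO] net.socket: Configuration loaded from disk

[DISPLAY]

[config.toml]│ debug.log │ app.log                                           
─────────────────────────────────────────────────────────────────────────────
[server]                                                                     
# server configuration                                                       
port = "production"                                                          
max_retries = true                                                           
host = 5432                                                                  
interval = 3306                                                              
                                                                             
                                                                             
                                                                             
                                                                             
                                                                             
                                                                             
                                                                             
                                                                             
                                                                             
                                                                             
                                                                             
                                                                             
                                                                             
                                                                             
                                                                             
                                                                             
                                                                             


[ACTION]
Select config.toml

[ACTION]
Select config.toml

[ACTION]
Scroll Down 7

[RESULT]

[config.toml]│ debug.log │ app.log                                           
─────────────────────────────────────────────────────────────────────────────
                                                                             
                                                                             
                                                                             
                                                                             
                                                                             
                                                                             
                                                                             
                                                                             
                                                                             
                                                                             
                                                                             
                                                                             
                                                                             
                                                                             
                                                                             
                                                                             
                                                                             
                                                                             
                                                                             
                                                                             
                                                                             
                                                                             
                                                                             


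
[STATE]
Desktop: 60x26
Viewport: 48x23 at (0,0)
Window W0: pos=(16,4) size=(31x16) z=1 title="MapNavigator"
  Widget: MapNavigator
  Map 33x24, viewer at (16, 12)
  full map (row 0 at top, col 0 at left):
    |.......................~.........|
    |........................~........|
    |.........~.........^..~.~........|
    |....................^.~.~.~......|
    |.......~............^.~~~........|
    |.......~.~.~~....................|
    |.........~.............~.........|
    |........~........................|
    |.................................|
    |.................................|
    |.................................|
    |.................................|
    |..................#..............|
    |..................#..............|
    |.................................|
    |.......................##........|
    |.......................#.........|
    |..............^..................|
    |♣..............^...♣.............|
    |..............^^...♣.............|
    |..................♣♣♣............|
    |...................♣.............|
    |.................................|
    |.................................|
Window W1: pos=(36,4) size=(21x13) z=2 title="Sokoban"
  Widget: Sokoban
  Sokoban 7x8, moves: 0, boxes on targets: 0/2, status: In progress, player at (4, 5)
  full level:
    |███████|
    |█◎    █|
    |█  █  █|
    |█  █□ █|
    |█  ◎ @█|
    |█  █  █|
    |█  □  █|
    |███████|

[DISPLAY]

                                                
                                                
                                                
                                                
                ┏━━━━━━━━━━━━━━━━━━━┏━━━━━━━━━━━
                ┃ MapNavigator      ┃ Sokoban   
                ┠───────────────────┠───────────
                ┃.......~...........┃███████    
                ┃......~............┃█◎    █    
                ┃...................┃█  █  █    
                ┃...................┃█  █□ █    
                ┃...................┃█  ◎ @█    
                ┃...................┃█  █  █    
                ┃..............@.#..┃█  □  █    
                ┃................#..┃███████    
                ┃...................┃Moves: 0  0
                ┃...................┗━━━━━━━━━━━
                ┃.....................#.......┃ 
                ┃............^................┃ 
                ┗━━━━━━━━━━━━━━━━━━━━━━━━━━━━━┛ 
                                                
                                                
                                                


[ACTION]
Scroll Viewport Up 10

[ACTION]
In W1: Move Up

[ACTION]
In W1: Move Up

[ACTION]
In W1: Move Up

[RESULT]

                                                
                                                
                                                
                                                
                ┏━━━━━━━━━━━━━━━━━━━┏━━━━━━━━━━━
                ┃ MapNavigator      ┃ Sokoban   
                ┠───────────────────┠───────────
                ┃.......~...........┃███████    
                ┃......~............┃█◎   @█    
                ┃...................┃█  █  █    
                ┃...................┃█  █□ █    
                ┃...................┃█  ◎  █    
                ┃...................┃█  █  █    
                ┃..............@.#..┃█  □  █    
                ┃................#..┃███████    
                ┃...................┃Moves: 3  0
                ┃...................┗━━━━━━━━━━━
                ┃.....................#.......┃ 
                ┃............^................┃ 
                ┗━━━━━━━━━━━━━━━━━━━━━━━━━━━━━┛ 
                                                
                                                
                                                
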